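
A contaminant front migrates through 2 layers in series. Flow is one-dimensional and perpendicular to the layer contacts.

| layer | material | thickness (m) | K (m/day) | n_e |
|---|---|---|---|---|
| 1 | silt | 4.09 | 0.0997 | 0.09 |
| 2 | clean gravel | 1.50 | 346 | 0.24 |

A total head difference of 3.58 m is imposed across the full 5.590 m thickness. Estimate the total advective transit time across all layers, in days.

With flow normal to the layers, continuity requires the same specific discharge q through every layer.
Σ(b_i/K_i) = 4.09/0.0997 + 1.50/346 = 41.03 d.
q = Δh / Σ(b_i/K_i) = 3.58 / 41.03 = 0.08726 m/day.
In each layer the seepage velocity is v_i = q/n_i, so the layer transit time is t_i = b_i·n_i / q:
  layer 1 (silt): t_1 = 4.09 × 0.09 / 0.08726 = 4.218 d
  layer 2 (clean gravel): t_2 = 1.50 × 0.24 / 0.08726 = 4.126 d
Total t = Σ t_i = 8.344 days.

8.34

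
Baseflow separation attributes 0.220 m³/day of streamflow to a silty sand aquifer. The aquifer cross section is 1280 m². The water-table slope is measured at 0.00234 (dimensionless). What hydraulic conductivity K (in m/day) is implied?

Hydraulic gradient i = 0.00234.
From Q = K·A·i, K = Q / (A·i) = 0.220 / (1280 × 0.002340) = 0.07345 m/day.

0.0735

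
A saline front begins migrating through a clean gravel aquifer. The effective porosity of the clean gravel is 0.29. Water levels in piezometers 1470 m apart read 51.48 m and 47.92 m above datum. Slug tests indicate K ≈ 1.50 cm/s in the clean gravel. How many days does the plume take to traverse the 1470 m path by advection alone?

136

Convert K: 1.50 cm/s × 864 = 1296 m/day.
Hydraulic gradient i = (51.48 − 47.92) / 1470 = 3.56 / 1470 = 0.002422.
Darcy flux q = K · i = 1296 × 0.002422 = 3.139 m/day.
Seepage velocity v = q / n_e = 3.139 / 0.29 = 10.82 m/day.
Travel time t = L / v = 1470 / 10.82 = 135.8 days.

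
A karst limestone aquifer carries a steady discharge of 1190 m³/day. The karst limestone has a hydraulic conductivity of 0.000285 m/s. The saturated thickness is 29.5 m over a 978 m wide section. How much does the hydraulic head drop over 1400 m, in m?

Convert K: 0.000285 m/s × 86400 = 24.62 m/day.
Cross-sectional area A = 978 × 29.5 = 28851 m².
From Q = K·A·i, i = Q / (K·A) = 1190 / (24.62 × 28851) = 0.001675.
Head loss Δh = i · L = 0.001675 × 1400 = 2.345 m.

2.35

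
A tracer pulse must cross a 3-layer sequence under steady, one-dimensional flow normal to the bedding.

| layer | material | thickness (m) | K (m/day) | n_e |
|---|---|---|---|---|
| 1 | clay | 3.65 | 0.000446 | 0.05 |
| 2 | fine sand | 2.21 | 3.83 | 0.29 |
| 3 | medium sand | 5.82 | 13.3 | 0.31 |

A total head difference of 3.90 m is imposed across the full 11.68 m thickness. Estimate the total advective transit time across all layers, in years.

15.1

With flow normal to the layers, continuity requires the same specific discharge q through every layer.
Σ(b_i/K_i) = 3.65/0.000446 + 2.21/3.83 + 5.82/13.3 = 8185 d.
q = Δh / Σ(b_i/K_i) = 3.90 / 8185 = 0.0004765 m/day.
In each layer the seepage velocity is v_i = q/n_i, so the layer transit time is t_i = b_i·n_i / q:
  layer 1 (clay): t_1 = 3.65 × 0.05 / 0.0004765 = 383.0 d
  layer 2 (fine sand): t_2 = 2.21 × 0.29 / 0.0004765 = 1345 d
  layer 3 (medium sand): t_3 = 5.82 × 0.31 / 0.0004765 = 3786 d
Total t = Σ t_i = 5515 days = 15.10 years.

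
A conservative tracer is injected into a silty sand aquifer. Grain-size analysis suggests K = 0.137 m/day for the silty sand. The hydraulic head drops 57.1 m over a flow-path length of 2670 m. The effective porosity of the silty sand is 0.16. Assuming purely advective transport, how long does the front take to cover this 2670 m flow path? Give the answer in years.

Hydraulic gradient i = Δh / L = 57.1 / 2670 = 0.02139.
Darcy flux q = K · i = 0.1370 × 0.02139 = 0.002930 m/day.
Seepage velocity v = q / n_e = 0.002930 / 0.16 = 0.01831 m/day.
Travel time t = L / v = 2670 / 0.01831 = 1.458e+05 days = 399.2 years.

399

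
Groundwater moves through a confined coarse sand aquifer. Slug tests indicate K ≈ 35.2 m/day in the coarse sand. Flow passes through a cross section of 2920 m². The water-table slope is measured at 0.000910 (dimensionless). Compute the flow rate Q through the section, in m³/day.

Hydraulic gradient i = 0.000910.
Darcy's law: Q = K · A · i = 35.20 × 2920 × 0.0009100 = 93.53 m³/day.

93.5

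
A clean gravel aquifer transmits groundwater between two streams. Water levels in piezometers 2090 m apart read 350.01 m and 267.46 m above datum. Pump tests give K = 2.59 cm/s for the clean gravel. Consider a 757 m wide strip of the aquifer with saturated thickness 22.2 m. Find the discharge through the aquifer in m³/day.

1.49e+06

Convert K: 2.59 cm/s × 864 = 2238 m/day.
Cross-sectional area A = 757 × 22.2 = 16805 m².
Hydraulic gradient i = (350.01 − 267.46) / 2090 = 82.55 / 2090 = 0.03950.
Darcy's law: Q = K · A · i = 2238 × 16805 × 0.03950 = 1.485e+06 m³/day.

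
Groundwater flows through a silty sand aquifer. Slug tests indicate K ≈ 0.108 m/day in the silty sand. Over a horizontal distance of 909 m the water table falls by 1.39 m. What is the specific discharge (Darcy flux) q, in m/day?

Hydraulic gradient i = Δh / L = 1.39 / 909 = 0.001529.
Specific discharge q = K · i = 0.1080 × 0.001529 = 0.0001651 m/day.

0.000165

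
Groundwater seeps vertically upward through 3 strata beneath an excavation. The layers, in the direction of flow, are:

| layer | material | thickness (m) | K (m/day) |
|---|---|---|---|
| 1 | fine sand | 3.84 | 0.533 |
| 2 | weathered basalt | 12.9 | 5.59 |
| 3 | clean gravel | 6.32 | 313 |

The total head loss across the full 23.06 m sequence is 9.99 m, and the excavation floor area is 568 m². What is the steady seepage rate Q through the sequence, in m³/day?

595

Flow is perpendicular to layering, so the layers act in series and the equivalent K is the thickness-weighted harmonic mean.
Total thickness L = 3.84 + 12.9 + 6.32 = 23.06 m.
Σ(b_i/K_i) = 3.84/0.533 + 12.9/5.59 + 6.32/313 = 9.532 d.
K_eq = L / Σ(b_i/K_i) = 23.06 / 9.532 = 2.419 m/day.
Q = K_eq · A · (Δh/L) = 2.419 × 568 × (9.99/23.06) = 595.3 m³/day.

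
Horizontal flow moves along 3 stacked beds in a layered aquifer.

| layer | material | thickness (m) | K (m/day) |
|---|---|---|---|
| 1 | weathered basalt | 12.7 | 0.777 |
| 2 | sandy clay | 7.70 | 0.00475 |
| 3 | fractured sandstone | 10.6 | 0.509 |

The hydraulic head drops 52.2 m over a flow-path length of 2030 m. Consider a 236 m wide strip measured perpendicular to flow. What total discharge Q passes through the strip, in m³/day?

92.8

Flow is parallel to layering, so each bed carries its own Darcy discharge and the transmissivities add.
Σ(K_i·b_i) = 0.777×12.7 + 0.00475×7.70 + 0.509×10.6 = 15.30 m²/day.
Hydraulic gradient i = Δh / L = 52.2 / 2030 = 0.02571.
Q = Σ(K_i·b_i) · W · i = 15.30 × 236 × 0.02571 = 92.85 m³/day.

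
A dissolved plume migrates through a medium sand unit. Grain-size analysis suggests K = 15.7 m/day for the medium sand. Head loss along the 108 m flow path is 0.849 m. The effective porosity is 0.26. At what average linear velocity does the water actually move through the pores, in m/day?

0.475

Hydraulic gradient i = Δh / L = 0.849 / 108 = 0.007861.
Darcy flux q = K · i = 15.70 × 0.007861 = 0.1234 m/day.
Seepage velocity v = q / n_e = 0.1234 / 0.26 = 0.4747 m/day.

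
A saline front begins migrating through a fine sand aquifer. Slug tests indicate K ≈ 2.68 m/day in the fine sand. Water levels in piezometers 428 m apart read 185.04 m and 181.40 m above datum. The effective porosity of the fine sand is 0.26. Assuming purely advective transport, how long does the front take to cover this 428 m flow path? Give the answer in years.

Hydraulic gradient i = (185.04 − 181.40) / 428 = 3.64 / 428 = 0.008505.
Darcy flux q = K · i = 2.680 × 0.008505 = 0.02279 m/day.
Seepage velocity v = q / n_e = 0.02279 / 0.26 = 0.08766 m/day.
Travel time t = L / v = 428 / 0.08766 = 4882 days = 13.37 years.

13.4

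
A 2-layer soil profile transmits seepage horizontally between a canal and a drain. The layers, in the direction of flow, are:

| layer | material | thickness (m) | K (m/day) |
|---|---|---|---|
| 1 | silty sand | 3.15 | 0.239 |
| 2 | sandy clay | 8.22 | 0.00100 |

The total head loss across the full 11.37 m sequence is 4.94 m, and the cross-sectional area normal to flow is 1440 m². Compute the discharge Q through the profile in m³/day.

0.864

Flow is perpendicular to layering, so the layers act in series and the equivalent K is the thickness-weighted harmonic mean.
Total thickness L = 3.15 + 8.22 = 11.37 m.
Σ(b_i/K_i) = 3.15/0.239 + 8.22/0.00100 = 8233 d.
K_eq = L / Σ(b_i/K_i) = 11.37 / 8233 = 0.001381 m/day.
Q = K_eq · A · (Δh/L) = 0.001381 × 1440 × (4.94/11.37) = 0.8640 m³/day.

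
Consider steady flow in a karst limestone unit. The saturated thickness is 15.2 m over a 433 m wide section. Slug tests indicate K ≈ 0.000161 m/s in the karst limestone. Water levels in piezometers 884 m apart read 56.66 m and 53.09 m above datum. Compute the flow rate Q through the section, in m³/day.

Convert K: 0.000161 m/s × 86400 = 13.91 m/day.
Cross-sectional area A = 433 × 15.2 = 6582 m².
Hydraulic gradient i = (56.66 − 53.09) / 884 = 3.57 / 884 = 0.004038.
Darcy's law: Q = K · A · i = 13.91 × 6582 × 0.004038 = 369.7 m³/day.

370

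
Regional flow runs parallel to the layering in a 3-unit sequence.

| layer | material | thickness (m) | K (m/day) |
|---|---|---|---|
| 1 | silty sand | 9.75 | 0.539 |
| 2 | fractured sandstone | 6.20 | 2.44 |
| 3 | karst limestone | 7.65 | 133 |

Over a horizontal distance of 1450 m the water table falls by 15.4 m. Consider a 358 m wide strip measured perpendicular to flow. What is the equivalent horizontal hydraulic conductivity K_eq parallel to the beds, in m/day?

Flow is parallel to layering, so each bed carries its own Darcy discharge and the transmissivities add.
Σ(K_i·b_i) = 0.539×9.75 + 2.44×6.20 + 133×7.65 = 1038 m²/day.
Total thickness b = 23.60 m, so K_eq = Σ(K_i·b_i)/b = 43.98 m/day.

44.0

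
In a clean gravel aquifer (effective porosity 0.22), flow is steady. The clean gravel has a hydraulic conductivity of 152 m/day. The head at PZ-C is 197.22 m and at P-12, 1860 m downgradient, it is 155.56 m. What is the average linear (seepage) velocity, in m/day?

Hydraulic gradient i = (197.22 − 155.56) / 1860 = 41.66 / 1860 = 0.02240.
Darcy flux q = K · i = 152.0 × 0.02240 = 3.404 m/day.
Seepage velocity v = q / n_e = 3.404 / 0.22 = 15.47 m/day.

15.5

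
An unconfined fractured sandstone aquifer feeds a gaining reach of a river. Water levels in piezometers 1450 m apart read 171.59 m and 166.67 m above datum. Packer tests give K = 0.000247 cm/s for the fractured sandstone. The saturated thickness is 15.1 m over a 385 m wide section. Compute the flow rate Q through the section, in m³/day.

Convert K: 0.000247 cm/s × 864 = 0.2134 m/day.
Cross-sectional area A = 385 × 15.1 = 5814 m².
Hydraulic gradient i = (171.59 − 166.67) / 1450 = 4.92 / 1450 = 0.003393.
Darcy's law: Q = K · A · i = 0.2134 × 5814 × 0.003393 = 4.210 m³/day.

4.21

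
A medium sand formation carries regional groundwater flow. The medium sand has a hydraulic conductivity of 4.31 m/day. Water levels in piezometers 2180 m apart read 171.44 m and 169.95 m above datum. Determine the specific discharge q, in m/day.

0.00295

Hydraulic gradient i = (171.44 − 169.95) / 2180 = 1.49 / 2180 = 0.0006835.
Specific discharge q = K · i = 4.310 × 0.0006835 = 0.002946 m/day.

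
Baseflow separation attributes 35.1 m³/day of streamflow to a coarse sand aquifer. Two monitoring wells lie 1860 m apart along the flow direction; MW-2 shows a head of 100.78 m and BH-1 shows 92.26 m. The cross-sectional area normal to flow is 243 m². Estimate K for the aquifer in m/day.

Hydraulic gradient i = (100.78 − 92.26) / 1860 = 8.52 / 1860 = 0.004581.
From Q = K·A·i, K = Q / (A·i) = 35.1 / (243.0 × 0.004581) = 31.53 m/day.

31.5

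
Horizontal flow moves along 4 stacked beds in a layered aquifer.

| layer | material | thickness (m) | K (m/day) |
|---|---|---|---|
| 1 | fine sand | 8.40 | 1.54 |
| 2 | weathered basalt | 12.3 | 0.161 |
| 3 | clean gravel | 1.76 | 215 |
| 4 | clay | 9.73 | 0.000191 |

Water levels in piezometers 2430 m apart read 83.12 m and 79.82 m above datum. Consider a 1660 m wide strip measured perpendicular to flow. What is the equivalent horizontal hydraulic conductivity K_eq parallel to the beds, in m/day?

Flow is parallel to layering, so each bed carries its own Darcy discharge and the transmissivities add.
Σ(K_i·b_i) = 1.54×8.40 + 0.161×12.3 + 215×1.76 + 0.000191×9.73 = 393.3 m²/day.
Total thickness b = 32.19 m, so K_eq = Σ(K_i·b_i)/b = 12.22 m/day.

12.2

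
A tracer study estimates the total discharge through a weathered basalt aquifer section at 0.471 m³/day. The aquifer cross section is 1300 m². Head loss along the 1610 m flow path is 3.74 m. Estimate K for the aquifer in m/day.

0.156

Hydraulic gradient i = Δh / L = 3.74 / 1610 = 0.002323.
From Q = K·A·i, K = Q / (A·i) = 0.471 / (1300 × 0.002323) = 0.1560 m/day.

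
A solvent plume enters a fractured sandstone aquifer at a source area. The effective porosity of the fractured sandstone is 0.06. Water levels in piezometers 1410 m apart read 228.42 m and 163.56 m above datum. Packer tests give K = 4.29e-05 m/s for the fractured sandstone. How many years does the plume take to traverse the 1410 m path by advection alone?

Convert K: 4.29e-05 m/s × 86400 = 3.707 m/day.
Hydraulic gradient i = (228.42 − 163.56) / 1410 = 64.86 / 1410 = 0.04600.
Darcy flux q = K · i = 3.707 × 0.04600 = 0.1705 m/day.
Seepage velocity v = q / n_e = 0.1705 / 0.06 = 2.842 m/day.
Travel time t = L / v = 1410 / 2.842 = 496.2 days = 1.358 years.

1.36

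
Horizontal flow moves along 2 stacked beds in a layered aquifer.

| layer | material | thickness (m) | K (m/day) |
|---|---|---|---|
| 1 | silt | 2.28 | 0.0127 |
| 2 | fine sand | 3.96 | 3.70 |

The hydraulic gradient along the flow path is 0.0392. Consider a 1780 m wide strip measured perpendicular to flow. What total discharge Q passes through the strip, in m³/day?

1020

Flow is parallel to layering, so each bed carries its own Darcy discharge and the transmissivities add.
Σ(K_i·b_i) = 0.0127×2.28 + 3.70×3.96 = 14.68 m²/day.
Hydraulic gradient i = 0.0392.
Q = Σ(K_i·b_i) · W · i = 14.68 × 1780 × 0.03920 = 1024 m³/day.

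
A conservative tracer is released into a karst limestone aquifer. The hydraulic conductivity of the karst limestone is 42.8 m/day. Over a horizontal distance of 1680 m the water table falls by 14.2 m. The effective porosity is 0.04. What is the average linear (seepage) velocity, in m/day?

9.04

Hydraulic gradient i = Δh / L = 14.2 / 1680 = 0.008452.
Darcy flux q = K · i = 42.80 × 0.008452 = 0.3618 m/day.
Seepage velocity v = q / n_e = 0.3618 / 0.04 = 9.044 m/day.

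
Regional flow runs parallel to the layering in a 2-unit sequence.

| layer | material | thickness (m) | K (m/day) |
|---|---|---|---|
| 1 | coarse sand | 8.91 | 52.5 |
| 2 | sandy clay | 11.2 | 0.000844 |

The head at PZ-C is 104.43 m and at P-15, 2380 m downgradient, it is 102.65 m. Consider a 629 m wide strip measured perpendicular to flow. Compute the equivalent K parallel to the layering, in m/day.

23.3

Flow is parallel to layering, so each bed carries its own Darcy discharge and the transmissivities add.
Σ(K_i·b_i) = 52.5×8.91 + 0.000844×11.2 = 467.8 m²/day.
Total thickness b = 20.11 m, so K_eq = Σ(K_i·b_i)/b = 23.26 m/day.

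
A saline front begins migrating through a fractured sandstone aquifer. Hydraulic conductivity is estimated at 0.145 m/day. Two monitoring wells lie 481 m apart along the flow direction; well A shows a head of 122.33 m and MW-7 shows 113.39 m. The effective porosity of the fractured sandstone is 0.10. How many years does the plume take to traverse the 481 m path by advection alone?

Hydraulic gradient i = (122.33 − 113.39) / 481 = 8.94 / 481 = 0.01859.
Darcy flux q = K · i = 0.1450 × 0.01859 = 0.002695 m/day.
Seepage velocity v = q / n_e = 0.002695 / 0.10 = 0.02695 m/day.
Travel time t = L / v = 481 / 0.02695 = 17848 days = 48.86 years.

48.9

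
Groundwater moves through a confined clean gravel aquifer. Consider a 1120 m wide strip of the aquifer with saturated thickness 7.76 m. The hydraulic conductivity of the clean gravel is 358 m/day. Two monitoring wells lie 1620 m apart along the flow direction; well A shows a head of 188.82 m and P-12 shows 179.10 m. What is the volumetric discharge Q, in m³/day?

18700

Cross-sectional area A = 1120 × 7.76 = 8691 m².
Hydraulic gradient i = (188.82 − 179.10) / 1620 = 9.72 / 1620 = 0.006000.
Darcy's law: Q = K · A · i = 358.0 × 8691 × 0.006000 = 18669 m³/day.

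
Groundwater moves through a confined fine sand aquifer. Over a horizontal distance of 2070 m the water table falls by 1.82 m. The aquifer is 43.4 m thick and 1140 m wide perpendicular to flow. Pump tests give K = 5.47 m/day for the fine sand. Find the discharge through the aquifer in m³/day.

Cross-sectional area A = 1140 × 43.4 = 49476 m².
Hydraulic gradient i = Δh / L = 1.82 / 2070 = 0.0008792.
Darcy's law: Q = K · A · i = 5.470 × 49476 × 0.0008792 = 237.9 m³/day.

238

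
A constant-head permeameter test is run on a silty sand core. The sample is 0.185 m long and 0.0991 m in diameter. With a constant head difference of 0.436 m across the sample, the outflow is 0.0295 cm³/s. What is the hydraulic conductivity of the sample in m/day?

0.140

Cross-sectional area A = π·(d/2)² = π × (0.0991/2)² = 0.007713 m².
Convert discharge: 0.0295 cm³/s = 2.950e-08 m³/s.
Darcy's law rearranged: K = Q·L / (A·Δh) = 2.950e-08 × 0.185 / (0.007713 × 0.436) = 1.623e-06 m/s = 0.1402 m/day.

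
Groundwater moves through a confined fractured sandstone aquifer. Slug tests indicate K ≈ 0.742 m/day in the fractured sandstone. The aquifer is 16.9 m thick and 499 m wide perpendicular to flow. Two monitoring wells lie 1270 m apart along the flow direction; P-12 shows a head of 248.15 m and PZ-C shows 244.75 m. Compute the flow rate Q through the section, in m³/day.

Cross-sectional area A = 499 × 16.9 = 8433 m².
Hydraulic gradient i = (248.15 − 244.75) / 1270 = 3.4 / 1270 = 0.002677.
Darcy's law: Q = K · A · i = 0.7420 × 8433 × 0.002677 = 16.75 m³/day.

16.8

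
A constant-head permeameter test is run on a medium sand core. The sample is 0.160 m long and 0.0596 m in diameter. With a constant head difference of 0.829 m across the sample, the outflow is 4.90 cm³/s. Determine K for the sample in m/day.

29.3

Cross-sectional area A = π·(d/2)² = π × (0.0596/2)² = 0.002790 m².
Convert discharge: 4.90 cm³/s = 4.900e-06 m³/s.
Darcy's law rearranged: K = Q·L / (A·Δh) = 4.900e-06 × 0.160 / (0.002790 × 0.829) = 0.0003390 m/s = 29.29 m/day.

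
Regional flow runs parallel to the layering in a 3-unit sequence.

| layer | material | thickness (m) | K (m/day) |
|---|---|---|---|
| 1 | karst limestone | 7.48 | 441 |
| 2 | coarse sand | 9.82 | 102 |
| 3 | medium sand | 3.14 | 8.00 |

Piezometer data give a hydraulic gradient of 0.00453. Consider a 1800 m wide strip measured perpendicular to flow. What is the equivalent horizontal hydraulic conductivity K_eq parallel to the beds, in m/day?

Flow is parallel to layering, so each bed carries its own Darcy discharge and the transmissivities add.
Σ(K_i·b_i) = 441×7.48 + 102×9.82 + 8.00×3.14 = 4325 m²/day.
Total thickness b = 20.44 m, so K_eq = Σ(K_i·b_i)/b = 211.6 m/day.

212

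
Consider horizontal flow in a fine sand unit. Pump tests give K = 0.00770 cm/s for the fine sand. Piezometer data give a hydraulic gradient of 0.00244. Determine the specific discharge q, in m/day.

Convert K: 0.00770 cm/s × 864 = 6.653 m/day.
Hydraulic gradient i = 0.00244.
Specific discharge q = K · i = 6.653 × 0.002440 = 0.01623 m/day.

0.0162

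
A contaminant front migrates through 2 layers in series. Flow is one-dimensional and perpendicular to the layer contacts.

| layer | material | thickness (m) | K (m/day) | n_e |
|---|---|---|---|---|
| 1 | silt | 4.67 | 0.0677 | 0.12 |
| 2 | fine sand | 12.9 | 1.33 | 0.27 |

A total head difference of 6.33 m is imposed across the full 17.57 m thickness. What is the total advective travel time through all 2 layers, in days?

With flow normal to the layers, continuity requires the same specific discharge q through every layer.
Σ(b_i/K_i) = 4.67/0.0677 + 12.9/1.33 = 78.68 d.
q = Δh / Σ(b_i/K_i) = 6.33 / 78.68 = 0.08045 m/day.
In each layer the seepage velocity is v_i = q/n_i, so the layer transit time is t_i = b_i·n_i / q:
  layer 1 (silt): t_1 = 4.67 × 0.12 / 0.08045 = 6.966 d
  layer 2 (fine sand): t_2 = 12.9 × 0.27 / 0.08045 = 43.29 d
Total t = Σ t_i = 50.26 days.

50.3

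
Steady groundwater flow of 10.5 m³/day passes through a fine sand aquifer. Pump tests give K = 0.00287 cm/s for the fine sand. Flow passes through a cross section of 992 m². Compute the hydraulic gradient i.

Convert K: 0.00287 cm/s × 864 = 2.480 m/day.
From Q = K·A·i, i = Q / (K·A) = 10.5 / (2.480 × 992.0) = 0.004269.

0.00427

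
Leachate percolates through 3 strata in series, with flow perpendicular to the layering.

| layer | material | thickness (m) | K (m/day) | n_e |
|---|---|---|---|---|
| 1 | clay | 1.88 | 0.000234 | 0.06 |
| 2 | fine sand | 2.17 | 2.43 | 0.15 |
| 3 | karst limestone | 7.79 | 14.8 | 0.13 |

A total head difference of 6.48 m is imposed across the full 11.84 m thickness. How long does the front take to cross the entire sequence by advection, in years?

With flow normal to the layers, continuity requires the same specific discharge q through every layer.
Σ(b_i/K_i) = 1.88/0.000234 + 2.17/2.43 + 7.79/14.8 = 8036 d.
q = Δh / Σ(b_i/K_i) = 6.48 / 8036 = 0.0008064 m/day.
In each layer the seepage velocity is v_i = q/n_i, so the layer transit time is t_i = b_i·n_i / q:
  layer 1 (clay): t_1 = 1.88 × 0.06 / 0.0008064 = 139.9 d
  layer 2 (fine sand): t_2 = 2.17 × 0.15 / 0.0008064 = 403.6 d
  layer 3 (karst limestone): t_3 = 7.79 × 0.13 / 0.0008064 = 1256 d
Total t = Σ t_i = 1799 days = 4.926 years.

4.93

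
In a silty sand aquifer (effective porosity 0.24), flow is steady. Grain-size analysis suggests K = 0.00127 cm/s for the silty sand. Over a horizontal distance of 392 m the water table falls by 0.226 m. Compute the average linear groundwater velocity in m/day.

0.00264

Convert K: 0.00127 cm/s × 864 = 1.097 m/day.
Hydraulic gradient i = Δh / L = 0.226 / 392 = 0.0005765.
Darcy flux q = K · i = 1.097 × 0.0005765 = 0.0006326 m/day.
Seepage velocity v = q / n_e = 0.0006326 / 0.24 = 0.002636 m/day.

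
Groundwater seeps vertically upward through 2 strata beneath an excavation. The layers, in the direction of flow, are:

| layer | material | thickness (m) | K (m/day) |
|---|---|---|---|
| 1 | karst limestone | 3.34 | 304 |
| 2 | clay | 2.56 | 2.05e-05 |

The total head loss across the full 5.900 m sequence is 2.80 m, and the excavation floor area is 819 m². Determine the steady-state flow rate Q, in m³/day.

0.0184

Flow is perpendicular to layering, so the layers act in series and the equivalent K is the thickness-weighted harmonic mean.
Total thickness L = 3.34 + 2.56 = 5.900 m.
Σ(b_i/K_i) = 3.34/304 + 2.56/2.05e-05 = 1.249e+05 d.
K_eq = L / Σ(b_i/K_i) = 5.900 / 1.249e+05 = 4.725e-05 m/day.
Q = K_eq · A · (Δh/L) = 4.725e-05 × 819 × (2.80/5.900) = 0.01836 m³/day.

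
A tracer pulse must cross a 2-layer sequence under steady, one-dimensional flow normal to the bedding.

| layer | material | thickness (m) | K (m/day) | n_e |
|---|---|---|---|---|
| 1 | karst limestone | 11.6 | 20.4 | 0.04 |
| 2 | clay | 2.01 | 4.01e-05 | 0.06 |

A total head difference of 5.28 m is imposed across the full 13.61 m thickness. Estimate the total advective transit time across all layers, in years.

With flow normal to the layers, continuity requires the same specific discharge q through every layer.
Σ(b_i/K_i) = 11.6/20.4 + 2.01/4.01e-05 = 50125 d.
q = Δh / Σ(b_i/K_i) = 5.28 / 50125 = 0.0001053 m/day.
In each layer the seepage velocity is v_i = q/n_i, so the layer transit time is t_i = b_i·n_i / q:
  layer 1 (karst limestone): t_1 = 11.6 × 0.04 / 0.0001053 = 4405 d
  layer 2 (clay): t_2 = 2.01 × 0.06 / 0.0001053 = 1145 d
Total t = Σ t_i = 5550 days = 15.19 years.

15.2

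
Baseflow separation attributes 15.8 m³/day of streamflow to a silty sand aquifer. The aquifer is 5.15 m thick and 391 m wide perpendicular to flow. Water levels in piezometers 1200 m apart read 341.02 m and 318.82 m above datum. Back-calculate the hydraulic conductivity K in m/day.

0.424

Cross-sectional area A = 391 × 5.15 = 2014 m².
Hydraulic gradient i = (341.02 − 318.82) / 1200 = 22.2 / 1200 = 0.01850.
From Q = K·A·i, K = Q / (A·i) = 15.8 / (2014 × 0.01850) = 0.4241 m/day.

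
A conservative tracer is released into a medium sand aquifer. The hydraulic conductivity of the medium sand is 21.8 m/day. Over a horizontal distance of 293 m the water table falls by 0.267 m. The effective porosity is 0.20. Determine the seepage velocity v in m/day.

Hydraulic gradient i = Δh / L = 0.267 / 293 = 0.0009113.
Darcy flux q = K · i = 21.80 × 0.0009113 = 0.01987 m/day.
Seepage velocity v = q / n_e = 0.01987 / 0.20 = 0.09933 m/day.

0.0993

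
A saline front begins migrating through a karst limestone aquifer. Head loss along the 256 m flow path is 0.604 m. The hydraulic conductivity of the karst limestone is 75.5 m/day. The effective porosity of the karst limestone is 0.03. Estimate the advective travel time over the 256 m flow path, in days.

43.1

Hydraulic gradient i = Δh / L = 0.604 / 256 = 0.002359.
Darcy flux q = K · i = 75.50 × 0.002359 = 0.1781 m/day.
Seepage velocity v = q / n_e = 0.1781 / 0.03 = 5.938 m/day.
Travel time t = L / v = 256 / 5.938 = 43.11 days.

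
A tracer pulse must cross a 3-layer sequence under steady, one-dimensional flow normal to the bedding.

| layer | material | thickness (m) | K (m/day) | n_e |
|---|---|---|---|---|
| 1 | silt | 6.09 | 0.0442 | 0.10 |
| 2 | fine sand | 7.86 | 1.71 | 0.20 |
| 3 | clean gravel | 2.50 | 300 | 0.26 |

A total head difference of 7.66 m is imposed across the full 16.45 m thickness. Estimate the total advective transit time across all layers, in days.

With flow normal to the layers, continuity requires the same specific discharge q through every layer.
Σ(b_i/K_i) = 6.09/0.0442 + 7.86/1.71 + 2.50/300 = 142.4 d.
q = Δh / Σ(b_i/K_i) = 7.66 / 142.4 = 0.05380 m/day.
In each layer the seepage velocity is v_i = q/n_i, so the layer transit time is t_i = b_i·n_i / q:
  layer 1 (silt): t_1 = 6.09 × 0.10 / 0.05380 = 11.32 d
  layer 2 (fine sand): t_2 = 7.86 × 0.20 / 0.05380 = 29.22 d
  layer 3 (clean gravel): t_3 = 2.50 × 0.26 / 0.05380 = 12.08 d
Total t = Σ t_i = 52.62 days.

52.6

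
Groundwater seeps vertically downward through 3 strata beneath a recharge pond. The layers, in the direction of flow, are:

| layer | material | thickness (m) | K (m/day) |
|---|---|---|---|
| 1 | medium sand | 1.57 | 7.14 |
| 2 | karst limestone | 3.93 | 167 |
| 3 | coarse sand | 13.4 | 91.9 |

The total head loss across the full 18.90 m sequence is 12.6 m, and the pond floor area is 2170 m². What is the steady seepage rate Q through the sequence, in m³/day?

70200

Flow is perpendicular to layering, so the layers act in series and the equivalent K is the thickness-weighted harmonic mean.
Total thickness L = 1.57 + 3.93 + 13.4 = 18.90 m.
Σ(b_i/K_i) = 1.57/7.14 + 3.93/167 + 13.4/91.9 = 0.3892 d.
K_eq = L / Σ(b_i/K_i) = 18.90 / 0.3892 = 48.56 m/day.
Q = K_eq · A · (Δh/L) = 48.56 × 2170 × (12.6/18.90) = 70246 m³/day.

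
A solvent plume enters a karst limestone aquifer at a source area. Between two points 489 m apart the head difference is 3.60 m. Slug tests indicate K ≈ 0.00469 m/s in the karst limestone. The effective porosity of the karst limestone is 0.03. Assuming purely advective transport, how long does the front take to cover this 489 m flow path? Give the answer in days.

Convert K: 0.00469 m/s × 86400 = 405.2 m/day.
Hydraulic gradient i = Δh / L = 3.60 / 489 = 0.007362.
Darcy flux q = K · i = 405.2 × 0.007362 = 2.983 m/day.
Seepage velocity v = q / n_e = 2.983 / 0.03 = 99.44 m/day.
Travel time t = L / v = 489 / 99.44 = 4.918 days.

4.92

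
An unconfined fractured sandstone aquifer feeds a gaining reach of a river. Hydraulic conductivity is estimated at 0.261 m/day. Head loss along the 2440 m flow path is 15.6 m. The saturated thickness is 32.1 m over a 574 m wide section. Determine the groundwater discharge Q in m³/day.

Cross-sectional area A = 574 × 32.1 = 18425 m².
Hydraulic gradient i = Δh / L = 15.6 / 2440 = 0.006393.
Darcy's law: Q = K · A · i = 0.2610 × 18425 × 0.006393 = 30.75 m³/day.

30.7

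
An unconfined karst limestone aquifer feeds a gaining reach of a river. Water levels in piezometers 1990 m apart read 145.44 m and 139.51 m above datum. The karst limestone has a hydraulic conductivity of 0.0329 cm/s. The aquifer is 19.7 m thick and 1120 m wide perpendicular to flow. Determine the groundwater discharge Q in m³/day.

1870

Convert K: 0.0329 cm/s × 864 = 28.43 m/day.
Cross-sectional area A = 1120 × 19.7 = 22064 m².
Hydraulic gradient i = (145.44 − 139.51) / 1990 = 5.93 / 1990 = 0.002980.
Darcy's law: Q = K · A · i = 28.43 × 22064 × 0.002980 = 1869 m³/day.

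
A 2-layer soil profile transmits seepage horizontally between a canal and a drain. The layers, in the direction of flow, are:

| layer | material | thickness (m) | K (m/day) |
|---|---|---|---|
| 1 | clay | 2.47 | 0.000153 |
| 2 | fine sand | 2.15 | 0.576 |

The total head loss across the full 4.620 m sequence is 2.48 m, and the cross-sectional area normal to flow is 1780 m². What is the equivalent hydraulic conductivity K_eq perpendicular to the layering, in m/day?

0.000286

Flow is perpendicular to layering, so the layers act in series and the equivalent K is the thickness-weighted harmonic mean.
Total thickness L = 2.47 + 2.15 = 4.620 m.
Σ(b_i/K_i) = 2.47/0.000153 + 2.15/0.576 = 16148 d.
K_eq = L / Σ(b_i/K_i) = 4.620 / 16148 = 0.0002861 m/day.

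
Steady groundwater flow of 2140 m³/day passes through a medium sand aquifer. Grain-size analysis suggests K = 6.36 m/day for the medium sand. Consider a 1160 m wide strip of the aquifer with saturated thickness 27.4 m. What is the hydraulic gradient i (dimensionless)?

0.0106

Cross-sectional area A = 1160 × 27.4 = 31784 m².
From Q = K·A·i, i = Q / (K·A) = 2140 / (6.360 × 31784) = 0.01059.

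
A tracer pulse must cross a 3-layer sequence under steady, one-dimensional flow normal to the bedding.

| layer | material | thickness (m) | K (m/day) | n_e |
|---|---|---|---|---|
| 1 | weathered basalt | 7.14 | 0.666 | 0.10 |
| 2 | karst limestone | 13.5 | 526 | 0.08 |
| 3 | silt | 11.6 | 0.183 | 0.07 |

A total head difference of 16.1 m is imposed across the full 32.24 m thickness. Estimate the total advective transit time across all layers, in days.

12.0

With flow normal to the layers, continuity requires the same specific discharge q through every layer.
Σ(b_i/K_i) = 7.14/0.666 + 13.5/526 + 11.6/0.183 = 74.13 d.
q = Δh / Σ(b_i/K_i) = 16.1 / 74.13 = 0.2172 m/day.
In each layer the seepage velocity is v_i = q/n_i, so the layer transit time is t_i = b_i·n_i / q:
  layer 1 (weathered basalt): t_1 = 7.14 × 0.10 / 0.2172 = 3.288 d
  layer 2 (karst limestone): t_2 = 13.5 × 0.08 / 0.2172 = 4.973 d
  layer 3 (silt): t_3 = 11.6 × 0.07 / 0.2172 = 3.739 d
Total t = Σ t_i = 12.00 days.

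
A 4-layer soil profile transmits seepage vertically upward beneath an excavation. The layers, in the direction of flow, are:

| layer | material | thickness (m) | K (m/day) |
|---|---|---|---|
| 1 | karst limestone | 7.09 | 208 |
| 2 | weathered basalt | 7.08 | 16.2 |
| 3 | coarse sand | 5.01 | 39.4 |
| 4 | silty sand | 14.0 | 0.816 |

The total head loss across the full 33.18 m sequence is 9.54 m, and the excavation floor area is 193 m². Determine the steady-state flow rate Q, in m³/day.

104

Flow is perpendicular to layering, so the layers act in series and the equivalent K is the thickness-weighted harmonic mean.
Total thickness L = 7.09 + 7.08 + 5.01 + 14.0 = 33.18 m.
Σ(b_i/K_i) = 7.09/208 + 7.08/16.2 + 5.01/39.4 + 14.0/0.816 = 17.76 d.
K_eq = L / Σ(b_i/K_i) = 33.18 / 17.76 = 1.869 m/day.
Q = K_eq · A · (Δh/L) = 1.869 × 193 × (9.54/33.18) = 103.7 m³/day.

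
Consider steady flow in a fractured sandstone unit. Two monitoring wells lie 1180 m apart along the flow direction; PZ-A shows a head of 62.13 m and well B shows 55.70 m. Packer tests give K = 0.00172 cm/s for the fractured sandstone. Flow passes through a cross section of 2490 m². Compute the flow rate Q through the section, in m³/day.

Convert K: 0.00172 cm/s × 864 = 1.486 m/day.
Hydraulic gradient i = (62.13 − 55.70) / 1180 = 6.43 / 1180 = 0.005449.
Darcy's law: Q = K · A · i = 1.486 × 2490 × 0.005449 = 20.16 m³/day.

20.2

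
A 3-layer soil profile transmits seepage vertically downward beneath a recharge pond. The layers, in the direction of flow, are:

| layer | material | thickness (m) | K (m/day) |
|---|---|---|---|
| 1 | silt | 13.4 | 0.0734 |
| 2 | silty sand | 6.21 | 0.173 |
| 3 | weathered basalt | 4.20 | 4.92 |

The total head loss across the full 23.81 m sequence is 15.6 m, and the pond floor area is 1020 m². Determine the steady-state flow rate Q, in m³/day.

Flow is perpendicular to layering, so the layers act in series and the equivalent K is the thickness-weighted harmonic mean.
Total thickness L = 13.4 + 6.21 + 4.20 = 23.81 m.
Σ(b_i/K_i) = 13.4/0.0734 + 6.21/0.173 + 4.20/4.92 = 219.3 d.
K_eq = L / Σ(b_i/K_i) = 23.81 / 219.3 = 0.1086 m/day.
Q = K_eq · A · (Δh/L) = 0.1086 × 1020 × (15.6/23.81) = 72.55 m³/day.

72.6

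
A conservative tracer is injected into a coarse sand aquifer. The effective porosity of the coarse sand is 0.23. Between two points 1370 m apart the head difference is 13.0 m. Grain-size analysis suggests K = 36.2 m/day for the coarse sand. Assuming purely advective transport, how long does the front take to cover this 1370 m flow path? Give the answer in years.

2.51

Hydraulic gradient i = Δh / L = 13.0 / 1370 = 0.009489.
Darcy flux q = K · i = 36.20 × 0.009489 = 0.3435 m/day.
Seepage velocity v = q / n_e = 0.3435 / 0.23 = 1.493 m/day.
Travel time t = L / v = 1370 / 1.493 = 917.3 days = 2.511 years.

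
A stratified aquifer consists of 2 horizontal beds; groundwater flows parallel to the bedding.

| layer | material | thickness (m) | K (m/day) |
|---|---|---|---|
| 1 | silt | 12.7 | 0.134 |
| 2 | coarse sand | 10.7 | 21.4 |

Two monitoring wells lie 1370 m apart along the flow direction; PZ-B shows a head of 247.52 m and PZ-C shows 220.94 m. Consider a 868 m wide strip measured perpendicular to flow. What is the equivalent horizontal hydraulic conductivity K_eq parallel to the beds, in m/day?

Flow is parallel to layering, so each bed carries its own Darcy discharge and the transmissivities add.
Σ(K_i·b_i) = 0.134×12.7 + 21.4×10.7 = 230.7 m²/day.
Total thickness b = 23.40 m, so K_eq = Σ(K_i·b_i)/b = 9.858 m/day.

9.86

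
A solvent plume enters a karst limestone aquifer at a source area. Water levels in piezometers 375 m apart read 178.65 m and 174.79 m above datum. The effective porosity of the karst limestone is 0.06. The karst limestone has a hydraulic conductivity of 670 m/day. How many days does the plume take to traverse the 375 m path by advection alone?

3.26

Hydraulic gradient i = (178.65 − 174.79) / 375 = 3.86 / 375 = 0.01029.
Darcy flux q = K · i = 670.0 × 0.01029 = 6.897 m/day.
Seepage velocity v = q / n_e = 6.897 / 0.06 = 114.9 m/day.
Travel time t = L / v = 375 / 114.9 = 3.263 days.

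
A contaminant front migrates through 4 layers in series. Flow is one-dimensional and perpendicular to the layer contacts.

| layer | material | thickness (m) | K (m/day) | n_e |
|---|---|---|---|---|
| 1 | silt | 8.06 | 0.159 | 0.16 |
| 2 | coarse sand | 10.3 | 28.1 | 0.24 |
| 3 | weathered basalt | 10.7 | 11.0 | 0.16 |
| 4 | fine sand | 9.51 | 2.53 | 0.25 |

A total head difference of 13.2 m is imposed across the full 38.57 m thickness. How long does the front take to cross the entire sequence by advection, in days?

With flow normal to the layers, continuity requires the same specific discharge q through every layer.
Σ(b_i/K_i) = 8.06/0.159 + 10.3/28.1 + 10.7/11.0 + 9.51/2.53 = 55.79 d.
q = Δh / Σ(b_i/K_i) = 13.2 / 55.79 = 0.2366 m/day.
In each layer the seepage velocity is v_i = q/n_i, so the layer transit time is t_i = b_i·n_i / q:
  layer 1 (silt): t_1 = 8.06 × 0.16 / 0.2366 = 5.451 d
  layer 2 (coarse sand): t_2 = 10.3 × 0.24 / 0.2366 = 10.45 d
  layer 3 (weathered basalt): t_3 = 10.7 × 0.16 / 0.2366 = 7.236 d
  layer 4 (fine sand): t_4 = 9.51 × 0.25 / 0.2366 = 10.05 d
Total t = Σ t_i = 33.18 days.

33.2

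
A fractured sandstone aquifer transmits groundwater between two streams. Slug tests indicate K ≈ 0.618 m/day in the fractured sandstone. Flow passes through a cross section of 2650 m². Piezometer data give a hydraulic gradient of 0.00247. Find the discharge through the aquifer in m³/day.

4.05

Hydraulic gradient i = 0.00247.
Darcy's law: Q = K · A · i = 0.6180 × 2650 × 0.002470 = 4.045 m³/day.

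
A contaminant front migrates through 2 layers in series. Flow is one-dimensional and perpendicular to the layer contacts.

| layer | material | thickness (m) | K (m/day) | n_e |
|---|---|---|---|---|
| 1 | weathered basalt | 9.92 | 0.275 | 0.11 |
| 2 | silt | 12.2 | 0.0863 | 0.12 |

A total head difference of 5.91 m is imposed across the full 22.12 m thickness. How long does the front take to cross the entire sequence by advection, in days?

With flow normal to the layers, continuity requires the same specific discharge q through every layer.
Σ(b_i/K_i) = 9.92/0.275 + 12.2/0.0863 = 177.4 d.
q = Δh / Σ(b_i/K_i) = 5.91 / 177.4 = 0.03331 m/day.
In each layer the seepage velocity is v_i = q/n_i, so the layer transit time is t_i = b_i·n_i / q:
  layer 1 (weathered basalt): t_1 = 9.92 × 0.11 / 0.03331 = 32.76 d
  layer 2 (silt): t_2 = 12.2 × 0.12 / 0.03331 = 43.95 d
Total t = Σ t_i = 76.72 days.

76.7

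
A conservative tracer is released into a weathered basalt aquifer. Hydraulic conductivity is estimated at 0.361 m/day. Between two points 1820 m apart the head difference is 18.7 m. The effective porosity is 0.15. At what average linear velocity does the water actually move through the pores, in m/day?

Hydraulic gradient i = Δh / L = 18.7 / 1820 = 0.01027.
Darcy flux q = K · i = 0.3610 × 0.01027 = 0.003709 m/day.
Seepage velocity v = q / n_e = 0.003709 / 0.15 = 0.02473 m/day.

0.0247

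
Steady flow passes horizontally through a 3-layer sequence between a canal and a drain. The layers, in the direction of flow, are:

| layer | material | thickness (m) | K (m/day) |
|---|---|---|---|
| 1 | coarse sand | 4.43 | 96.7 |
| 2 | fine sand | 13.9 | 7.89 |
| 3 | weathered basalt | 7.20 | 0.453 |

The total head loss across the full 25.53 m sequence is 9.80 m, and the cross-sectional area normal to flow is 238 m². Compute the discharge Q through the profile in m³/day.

Flow is perpendicular to layering, so the layers act in series and the equivalent K is the thickness-weighted harmonic mean.
Total thickness L = 4.43 + 13.9 + 7.20 = 25.53 m.
Σ(b_i/K_i) = 4.43/96.7 + 13.9/7.89 + 7.20/0.453 = 17.70 d.
K_eq = L / Σ(b_i/K_i) = 25.53 / 17.70 = 1.442 m/day.
Q = K_eq · A · (Δh/L) = 1.442 × 238 × (9.80/25.53) = 131.8 m³/day.

132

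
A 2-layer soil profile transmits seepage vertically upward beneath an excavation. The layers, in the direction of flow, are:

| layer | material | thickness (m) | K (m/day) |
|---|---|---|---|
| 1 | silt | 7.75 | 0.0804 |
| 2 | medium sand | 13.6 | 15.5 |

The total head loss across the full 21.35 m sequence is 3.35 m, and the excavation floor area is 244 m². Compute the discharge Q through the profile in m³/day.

Flow is perpendicular to layering, so the layers act in series and the equivalent K is the thickness-weighted harmonic mean.
Total thickness L = 7.75 + 13.6 = 21.35 m.
Σ(b_i/K_i) = 7.75/0.0804 + 13.6/15.5 = 97.27 d.
K_eq = L / Σ(b_i/K_i) = 21.35 / 97.27 = 0.2195 m/day.
Q = K_eq · A · (Δh/L) = 0.2195 × 244 × (3.35/21.35) = 8.403 m³/day.

8.40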